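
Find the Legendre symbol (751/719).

1

(751/719)
  = (32/719)    [751 ≡ 32 mod 719]
  = (1/719)    [719 ≡ 7 mod 8 ⇒ (2/719)^5 = +1]
  = 1    [(1/719) = 1]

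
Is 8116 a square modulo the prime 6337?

(8116/6337)
  = (1779/6337)    [8116 ≡ 1779 mod 6337]
  = (6337/1779)    [QR: 6337 ≡ 1 mod 4, sign kept]
  = (1000/1779)    [6337 ≡ 1000 mod 1779]
  = -(125/1779)    [1779 ≡ 3 mod 8 ⇒ (2/1779)^3 = -1]
  = -(1779/125)    [QR: 125 ≡ 1 mod 4, sign kept]
  = -(29/125)    [1779 ≡ 29 mod 125]
  = -(125/29)    [QR: 29 ≡ 1 mod 4, sign kept]
  = -(9/29)    [125 ≡ 9 mod 29]
  = -(29/9)    [QR: 9 ≡ 1 mod 4, sign kept]
  = -(2/9)    [29 ≡ 2 mod 9]
  = -(1/9)    [9 ≡ 1 mod 8 ⇒ (2/9) = +1]
  = -1    [(1/9) = 1]
The Legendre symbol is -1, so x^2 ≡ 8116 (mod 6337) has no solution.

no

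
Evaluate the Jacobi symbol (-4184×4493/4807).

By multiplicativity, (-4184·4493/4807) = (-4184/4807)·(4493/4807).
First factor (-4184/4807):
Reduce the numerator: -4184 ≡ 623 (mod 4807), so (-4184/4807) = (623/4807).
Both 623 ≡ 3 and 4807 ≡ 3 (mod 4), so reciprocity gives (623/4807) = -(4807/623). Reduce: 4807 ≡ 446 (mod 623). Now have -(446/623).
Factor out 2: 446 = 2·223. Since 623 ≡ 7 (mod 8), (2/623) = +1. Now have -(223/623).
Both 223 ≡ 3 and 623 ≡ 3 (mod 4), so reciprocity gives (223/623) = -(623/223). Reduce: 623 ≡ 177 (mod 223). Now have (177/223).
177 ≡ 1 (mod 4), so quadratic reciprocity gives (177/223) = (223/177). Reduce: 223 ≡ 46 (mod 177). Now have (46/177).
Factor out 2: 46 = 2·23. Since 177 ≡ 1 (mod 8), (2/177) = +1. Now have (23/177).
177 ≡ 1 (mod 4), so quadratic reciprocity gives (23/177) = (177/23). Reduce: 177 ≡ 16 (mod 23). Now have (16/23).
Factor out 2: 16 = 2^4. Since 23 ≡ 7 (mod 8), (2/23) = +1, and (2/23)^4 = +1. Now have (1/23).
(1/23) = 1. Collecting the sign factors: 1.
Second factor (4493/4807):
4493 ≡ 1 (mod 4), so quadratic reciprocity gives (4493/4807) = (4807/4493). Reduce: 4807 ≡ 314 (mod 4493). Now have (314/4493).
Factor out 2: 314 = 2·157. Since 4493 ≡ 5 (mod 8), (2/4493) = -1. Now have -(157/4493).
157 ≡ 1 (mod 4), so quadratic reciprocity gives (157/4493) = (4493/157). Reduce: 4493 ≡ 97 (mod 157). Now have -(97/157).
97 ≡ 1 (mod 4), so quadratic reciprocity gives (97/157) = (157/97). Reduce: 157 ≡ 60 (mod 97). Now have -(60/97).
Factor out 2: 60 = 2^2·15. Since 97 ≡ 1 (mod 8), (2/97) = +1, and (2/97)^2 = +1. Now have -(15/97).
97 ≡ 1 (mod 4), so quadratic reciprocity gives (15/97) = (97/15). Reduce: 97 ≡ 7 (mod 15). Now have -(7/15).
Both 7 ≡ 3 and 15 ≡ 3 (mod 4), so reciprocity gives (7/15) = -(15/7). Reduce: 15 ≡ 1 (mod 7). Now have (1/7).
(1/7) = 1. Collecting the sign factors: 1.
Product: (1)·(1) = 1.

1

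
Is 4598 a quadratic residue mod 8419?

(4598/8419)
  = -(2299/8419)    [8419 ≡ 3 mod 8 ⇒ (2/8419) = -1]
  = (8419/2299)    [QR: both ≡ 3 mod 4, sign flips]
  = (1522/2299)    [8419 ≡ 1522 mod 2299]
  = -(761/2299)    [2299 ≡ 3 mod 8 ⇒ (2/2299) = -1]
  = -(2299/761)    [QR: 761 ≡ 1 mod 4, sign kept]
  = -(16/761)    [2299 ≡ 16 mod 761]
  = -(1/761)    [761 ≡ 1 mod 8 ⇒ (2/761)^4 = +1]
  = -1    [(1/761) = 1]
The Legendre symbol is -1, so x^2 ≡ 4598 (mod 8419) has no solution.

no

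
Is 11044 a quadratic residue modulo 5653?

no

(11044/5653)
  = (5391/5653)    [11044 ≡ 5391 mod 5653]
  = (5653/5391)    [QR: 5653 ≡ 1 mod 4, sign kept]
  = (262/5391)    [5653 ≡ 262 mod 5391]
  = (131/5391)    [5391 ≡ 7 mod 8 ⇒ (2/5391) = +1]
  = -(5391/131)    [QR: both ≡ 3 mod 4, sign flips]
  = -(20/131)    [5391 ≡ 20 mod 131]
  = -(5/131)    [131 ≡ 3 mod 8 ⇒ (2/131)^2 = +1]
  = -(131/5)    [QR: 5 ≡ 1 mod 4, sign kept]
  = -(1/5)    [131 ≡ 1 mod 5]
  = -1    [(1/5) = 1]
The Legendre symbol is -1, so x^2 ≡ 11044 (mod 5653) has no solution.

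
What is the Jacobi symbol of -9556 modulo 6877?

Pull out -1: (-9556/6877) = (-1/6877)·(9556/6877). Since 6877 ≡ 1 (mod 4), (-1/6877) = +1. Now have (9556/6877).
Reduce the numerator: 9556 ≡ 2679 (mod 6877), so (9556/6877) = (2679/6877).
6877 ≡ 1 (mod 4), so quadratic reciprocity gives (2679/6877) = (6877/2679). Reduce: 6877 ≡ 1519 (mod 2679). Now have (1519/2679).
Both 1519 ≡ 3 and 2679 ≡ 3 (mod 4), so reciprocity gives (1519/2679) = -(2679/1519). Reduce: 2679 ≡ 1160 (mod 1519). Now have -(1160/1519).
Factor out 2: 1160 = 2^3·145. Since 1519 ≡ 7 (mod 8), (2/1519) = +1, and (2/1519)^3 = +1. Now have -(145/1519).
145 ≡ 1 (mod 4), so quadratic reciprocity gives (145/1519) = (1519/145). Reduce: 1519 ≡ 69 (mod 145). Now have -(69/145).
69 ≡ 1 (mod 4), so quadratic reciprocity gives (69/145) = (145/69). Reduce: 145 ≡ 7 (mod 69). Now have -(7/69).
69 ≡ 1 (mod 4), so quadratic reciprocity gives (7/69) = (69/7). Reduce: 69 ≡ 6 (mod 7). Now have -(6/7).
Factor out 2: 6 = 2·3. Since 7 ≡ 7 (mod 8), (2/7) = +1. Now have -(3/7).
Both 3 ≡ 3 and 7 ≡ 3 (mod 4), so reciprocity gives (3/7) = -(7/3). Reduce: 7 ≡ 1 (mod 3). Now have (1/3).
(1/3) = 1. Collecting the sign factors: 1.

1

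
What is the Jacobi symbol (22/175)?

Factor out 2: 22 = 2·11. Since 175 ≡ 7 (mod 8), (2/175) = +1. Now have (11/175).
Both 11 ≡ 3 and 175 ≡ 3 (mod 4), so reciprocity gives (11/175) = -(175/11). Reduce: 175 ≡ 10 (mod 11). Now have -(10/11).
Factor out 2: 10 = 2·5. Since 11 ≡ 3 (mod 8), (2/11) = -1. Now have (5/11).
5 ≡ 1 (mod 4), so quadratic reciprocity gives (5/11) = (11/5). Reduce: 11 ≡ 1 (mod 5). Now have (1/5).
(1/5) = 1. Collecting the sign factors: 1.

1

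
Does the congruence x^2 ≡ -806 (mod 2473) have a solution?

no

(-806/2473)
  = (806/2473)    [2473 ≡ 1 mod 4 ⇒ (-1/2473) = +1]
  = (403/2473)    [2473 ≡ 1 mod 8 ⇒ (2/2473) = +1]
  = (2473/403)    [QR: 2473 ≡ 1 mod 4, sign kept]
  = (55/403)    [2473 ≡ 55 mod 403]
  = -(403/55)    [QR: both ≡ 3 mod 4, sign flips]
  = -(18/55)    [403 ≡ 18 mod 55]
  = -(9/55)    [55 ≡ 7 mod 8 ⇒ (2/55) = +1]
  = -(55/9)    [QR: 9 ≡ 1 mod 4, sign kept]
  = -(1/9)    [55 ≡ 1 mod 9]
  = -1    [(1/9) = 1]
The Legendre symbol is -1, so x^2 ≡ -806 (mod 2473) has no solution.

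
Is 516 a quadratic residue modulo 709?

(516/709)
  = (129/709)    [709 ≡ 5 mod 8 ⇒ (2/709)^2 = +1]
  = (709/129)    [QR: 129 ≡ 1 mod 4, sign kept]
  = (64/129)    [709 ≡ 64 mod 129]
  = (1/129)    [129 ≡ 1 mod 8 ⇒ (2/129)^6 = +1]
  = 1    [(1/129) = 1]
The Legendre symbol is 1, so x^2 ≡ 516 (mod 709) has solution.

yes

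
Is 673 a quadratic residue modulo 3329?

(673|3329)
  = (3329|673)    [QR: 673 ≡ 1 mod 4, sign kept]
  = (637|673)    [3329 ≡ 637 mod 673]
  = (673|637)    [QR: 637 ≡ 1 mod 4, sign kept]
  = (36|637)    [673 ≡ 36 mod 637]
  = (9|637)    [637 ≡ 5 mod 8 ⇒ (2|637)^2 = +1]
  = (637|9)    [QR: 9 ≡ 1 mod 4, sign kept]
  = (7|9)    [637 ≡ 7 mod 9]
  = (9|7)    [QR: 9 ≡ 1 mod 4, sign kept]
  = (2|7)    [9 ≡ 2 mod 7]
  = (1|7)    [7 ≡ 7 mod 8 ⇒ (2|7) = +1]
  = 1    [(1|7) = 1]
The Legendre symbol is 1, so x^2 ≡ 673 (mod 3329) has solution.

yes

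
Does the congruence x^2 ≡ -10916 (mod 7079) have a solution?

no

Reduce the numerator: -10916 ≡ 3242 (mod 7079), so (-10916|7079) = (3242|7079).
Factor out 2: 3242 = 2·1621. Since 7079 ≡ 7 (mod 8), (2|7079) = +1. Now have (1621|7079).
1621 ≡ 1 (mod 4), so quadratic reciprocity gives (1621|7079) = (7079|1621). Reduce: 7079 ≡ 595 (mod 1621). Now have (595|1621).
1621 ≡ 1 (mod 4), so quadratic reciprocity gives (595|1621) = (1621|595). Reduce: 1621 ≡ 431 (mod 595). Now have (431|595).
Both 431 ≡ 3 and 595 ≡ 3 (mod 4), so reciprocity gives (431|595) = -(595|431). Reduce: 595 ≡ 164 (mod 431). Now have -(164|431).
Factor out 2: 164 = 2^2·41. Since 431 ≡ 7 (mod 8), (2|431) = +1, and (2|431)^2 = +1. Now have -(41|431).
41 ≡ 1 (mod 4), so quadratic reciprocity gives (41|431) = (431|41). Reduce: 431 ≡ 21 (mod 41). Now have -(21|41).
21 ≡ 1 (mod 4), so quadratic reciprocity gives (21|41) = (41|21). Reduce: 41 ≡ 20 (mod 21). Now have -(20|21).
Factor out 2: 20 = 2^2·5. Since 21 ≡ 5 (mod 8), (2|21) = -1, and (2|21)^2 = +1. Now have -(5|21).
5 ≡ 1 (mod 4), so quadratic reciprocity gives (5|21) = (21|5). Reduce: 21 ≡ 1 (mod 5). Now have -(1|5).
(1|5) = 1. Collecting the sign factors: -1.
The Legendre symbol is -1, so x^2 ≡ -10916 (mod 7079) has no solution.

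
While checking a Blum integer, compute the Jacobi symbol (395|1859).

-1

Both 395 ≡ 3 and 1859 ≡ 3 (mod 4), so reciprocity gives (395|1859) = -(1859|395). Reduce: 1859 ≡ 279 (mod 395). Now have -(279|395).
Both 279 ≡ 3 and 395 ≡ 3 (mod 4), so reciprocity gives (279|395) = -(395|279). Reduce: 395 ≡ 116 (mod 279). Now have (116|279).
Factor out 2: 116 = 2^2·29. Since 279 ≡ 7 (mod 8), (2|279) = +1, and (2|279)^2 = +1. Now have (29|279).
29 ≡ 1 (mod 4), so quadratic reciprocity gives (29|279) = (279|29). Reduce: 279 ≡ 18 (mod 29). Now have (18|29).
Factor out 2: 18 = 2·9. Since 29 ≡ 5 (mod 8), (2|29) = -1. Now have -(9|29).
9 ≡ 1 (mod 4), so quadratic reciprocity gives (9|29) = (29|9). Reduce: 29 ≡ 2 (mod 9). Now have -(2|9).
Factor out 2: 2 = 2. Since 9 ≡ 1 (mod 8), (2|9) = +1. Now have -(1|9).
(1|9) = 1. Collecting the sign factors: -1.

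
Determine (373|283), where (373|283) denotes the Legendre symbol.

1

Reduce the numerator: 373 ≡ 90 (mod 283), so (373|283) = (90|283).
Factor out 2: 90 = 2·45. Since 283 ≡ 3 (mod 8), (2|283) = -1. Now have -(45|283).
45 ≡ 1 (mod 4), so quadratic reciprocity gives (45|283) = (283|45). Reduce: 283 ≡ 13 (mod 45). Now have -(13|45).
13 ≡ 1 (mod 4), so quadratic reciprocity gives (13|45) = (45|13). Reduce: 45 ≡ 6 (mod 13). Now have -(6|13).
Factor out 2: 6 = 2·3. Since 13 ≡ 5 (mod 8), (2|13) = -1. Now have (3|13).
13 ≡ 1 (mod 4), so quadratic reciprocity gives (3|13) = (13|3). Reduce: 13 ≡ 1 (mod 3). Now have (1|3).
(1|3) = 1. Collecting the sign factors: 1.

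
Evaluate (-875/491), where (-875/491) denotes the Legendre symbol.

1

(-875/491)
  = (107/491)    [-875 ≡ 107 mod 491]
  = -(491/107)    [QR: both ≡ 3 mod 4, sign flips]
  = -(63/107)    [491 ≡ 63 mod 107]
  = (107/63)    [QR: both ≡ 3 mod 4, sign flips]
  = (44/63)    [107 ≡ 44 mod 63]
  = (11/63)    [63 ≡ 7 mod 8 ⇒ (2/63)^2 = +1]
  = -(63/11)    [QR: both ≡ 3 mod 4, sign flips]
  = -(8/11)    [63 ≡ 8 mod 11]
  = (1/11)    [11 ≡ 3 mod 8 ⇒ (2/11)^3 = -1]
  = 1    [(1/11) = 1]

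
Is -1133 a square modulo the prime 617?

no

Reduce the numerator: -1133 ≡ 101 (mod 617), so (-1133/617) = (101/617).
101 ≡ 1 (mod 4), so quadratic reciprocity gives (101/617) = (617/101). Reduce: 617 ≡ 11 (mod 101). Now have (11/101).
101 ≡ 1 (mod 4), so quadratic reciprocity gives (11/101) = (101/11). Reduce: 101 ≡ 2 (mod 11). Now have (2/11).
Factor out 2: 2 = 2. Since 11 ≡ 3 (mod 8), (2/11) = -1. Now have -(1/11).
(1/11) = 1. Collecting the sign factors: -1.
(-1133/617) = -1, and 617 is prime, so -1133 is not a quadratic residue mod 617.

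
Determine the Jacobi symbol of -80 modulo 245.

(-80|245)
  = (80|245)    [245 ≡ 1 mod 4 ⇒ (-1|245) = +1]
  = (5|245)    [245 ≡ 5 mod 8 ⇒ (2|245)^4 = +1]
  = (245|5)    [QR: 5 ≡ 1 mod 4, sign kept]
  = (0|5)    [245 ≡ 0 mod 5]
  = 0    [numerator 0, gcd > 1]

0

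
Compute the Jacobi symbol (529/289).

(529/289)
  = (240/289)    [529 ≡ 240 mod 289]
  = (15/289)    [289 ≡ 1 mod 8 ⇒ (2/289)^4 = +1]
  = (289/15)    [QR: 289 ≡ 1 mod 4, sign kept]
  = (4/15)    [289 ≡ 4 mod 15]
  = (1/15)    [15 ≡ 7 mod 8 ⇒ (2/15)^2 = +1]
  = 1    [(1/15) = 1]

1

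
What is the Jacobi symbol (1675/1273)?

Reduce the numerator: 1675 ≡ 402 (mod 1273), so (1675/1273) = (402/1273).
Factor out 2: 402 = 2·201. Since 1273 ≡ 1 (mod 8), (2/1273) = +1. Now have (201/1273).
201 ≡ 1 (mod 4), so quadratic reciprocity gives (201/1273) = (1273/201). Reduce: 1273 ≡ 67 (mod 201). Now have (67/201).
201 ≡ 1 (mod 4), so quadratic reciprocity gives (67/201) = (201/67). Reduce: 201 ≡ 0 (mod 67). Now have (0/67).
The numerator is now 0 with denominator 67 > 1: the symbol is 0.

0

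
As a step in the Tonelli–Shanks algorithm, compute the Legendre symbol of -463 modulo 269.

(-463/269)
  = (75/269)    [-463 ≡ 75 mod 269]
  = (269/75)    [QR: 269 ≡ 1 mod 4, sign kept]
  = (44/75)    [269 ≡ 44 mod 75]
  = (11/75)    [75 ≡ 3 mod 8 ⇒ (2/75)^2 = +1]
  = -(75/11)    [QR: both ≡ 3 mod 4, sign flips]
  = -(9/11)    [75 ≡ 9 mod 11]
  = -(11/9)    [QR: 9 ≡ 1 mod 4, sign kept]
  = -(2/9)    [11 ≡ 2 mod 9]
  = -(1/9)    [9 ≡ 1 mod 8 ⇒ (2/9) = +1]
  = -1    [(1/9) = 1]

-1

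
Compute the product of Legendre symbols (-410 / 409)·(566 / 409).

By multiplicativity, (-410·566 / 409) = (-410 / 409)·(566 / 409).
First factor (-410 / 409):
(-410 / 409)
  = (410 / 409)    [409 ≡ 1 mod 4 ⇒ (-1 / 409) = +1]
  = (1 / 409)    [410 ≡ 1 mod 409]
  = 1    [(1 / 409) = 1]
Second factor (566 / 409):
(566 / 409)
  = (157 / 409)    [566 ≡ 157 mod 409]
  = (409 / 157)    [QR: 157 ≡ 1 mod 4, sign kept]
  = (95 / 157)    [409 ≡ 95 mod 157]
  = (157 / 95)    [QR: 157 ≡ 1 mod 4, sign kept]
  = (62 / 95)    [157 ≡ 62 mod 95]
  = (31 / 95)    [95 ≡ 7 mod 8 ⇒ (2 / 95) = +1]
  = -(95 / 31)    [QR: both ≡ 3 mod 4, sign flips]
  = -(2 / 31)    [95 ≡ 2 mod 31]
  = -(1 / 31)    [31 ≡ 7 mod 8 ⇒ (2 / 31) = +1]
  = -1    [(1 / 31) = 1]
Product: (1)·(-1) = -1.

-1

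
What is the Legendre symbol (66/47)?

-1

Reduce the numerator: 66 ≡ 19 (mod 47), so (66/47) = (19/47).
Both 19 ≡ 3 and 47 ≡ 3 (mod 4), so reciprocity gives (19/47) = -(47/19). Reduce: 47 ≡ 9 (mod 19). Now have -(9/19).
9 ≡ 1 (mod 4), so quadratic reciprocity gives (9/19) = (19/9). Reduce: 19 ≡ 1 (mod 9). Now have -(1/9).
(1/9) = 1. Collecting the sign factors: -1.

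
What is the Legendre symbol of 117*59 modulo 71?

1

By multiplicativity, (117·59/71) = (117/71)·(59/71).
First factor (117/71):
Reduce the numerator: 117 ≡ 46 (mod 71), so (117/71) = (46/71).
Factor out 2: 46 = 2·23. Since 71 ≡ 7 (mod 8), (2/71) = +1. Now have (23/71).
Both 23 ≡ 3 and 71 ≡ 3 (mod 4), so reciprocity gives (23/71) = -(71/23). Reduce: 71 ≡ 2 (mod 23). Now have -(2/23).
Factor out 2: 2 = 2. Since 23 ≡ 7 (mod 8), (2/23) = +1. Now have -(1/23).
(1/23) = 1. Collecting the sign factors: -1.
Second factor (59/71):
Both 59 ≡ 3 and 71 ≡ 3 (mod 4), so reciprocity gives (59/71) = -(71/59). Reduce: 71 ≡ 12 (mod 59). Now have -(12/59).
Factor out 2: 12 = 2^2·3. Since 59 ≡ 3 (mod 8), (2/59) = -1, and (2/59)^2 = +1. Now have -(3/59).
Both 3 ≡ 3 and 59 ≡ 3 (mod 4), so reciprocity gives (3/59) = -(59/3). Reduce: 59 ≡ 2 (mod 3). Now have (2/3).
Factor out 2: 2 = 2. Since 3 ≡ 3 (mod 8), (2/3) = -1. Now have -(1/3).
(1/3) = 1. Collecting the sign factors: -1.
Product: (-1)·(-1) = 1.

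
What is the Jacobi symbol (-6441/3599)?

Reduce the numerator: -6441 ≡ 757 (mod 3599), so (-6441/3599) = (757/3599).
757 ≡ 1 (mod 4), so quadratic reciprocity gives (757/3599) = (3599/757). Reduce: 3599 ≡ 571 (mod 757). Now have (571/757).
757 ≡ 1 (mod 4), so quadratic reciprocity gives (571/757) = (757/571). Reduce: 757 ≡ 186 (mod 571). Now have (186/571).
Factor out 2: 186 = 2·93. Since 571 ≡ 3 (mod 8), (2/571) = -1. Now have -(93/571).
93 ≡ 1 (mod 4), so quadratic reciprocity gives (93/571) = (571/93). Reduce: 571 ≡ 13 (mod 93). Now have -(13/93).
13 ≡ 1 (mod 4), so quadratic reciprocity gives (13/93) = (93/13). Reduce: 93 ≡ 2 (mod 13). Now have -(2/13).
Factor out 2: 2 = 2. Since 13 ≡ 5 (mod 8), (2/13) = -1. Now have (1/13).
(1/13) = 1. Collecting the sign factors: 1.

1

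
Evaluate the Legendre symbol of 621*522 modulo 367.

1

By multiplicativity, (621·522|367) = (621|367)·(522|367).
First factor (621|367):
(621|367)
  = (254|367)    [621 ≡ 254 mod 367]
  = (127|367)    [367 ≡ 7 mod 8 ⇒ (2|367) = +1]
  = -(367|127)    [QR: both ≡ 3 mod 4, sign flips]
  = -(113|127)    [367 ≡ 113 mod 127]
  = -(127|113)    [QR: 113 ≡ 1 mod 4, sign kept]
  = -(14|113)    [127 ≡ 14 mod 113]
  = -(7|113)    [113 ≡ 1 mod 8 ⇒ (2|113) = +1]
  = -(113|7)    [QR: 113 ≡ 1 mod 4, sign kept]
  = -(1|7)    [113 ≡ 1 mod 7]
  = -1    [(1|7) = 1]
Second factor (522|367):
(522|367)
  = (155|367)    [522 ≡ 155 mod 367]
  = -(367|155)    [QR: both ≡ 3 mod 4, sign flips]
  = -(57|155)    [367 ≡ 57 mod 155]
  = -(155|57)    [QR: 57 ≡ 1 mod 4, sign kept]
  = -(41|57)    [155 ≡ 41 mod 57]
  = -(57|41)    [QR: 41 ≡ 1 mod 4, sign kept]
  = -(16|41)    [57 ≡ 16 mod 41]
  = -(1|41)    [41 ≡ 1 mod 8 ⇒ (2|41)^4 = +1]
  = -1    [(1|41) = 1]
Product: (-1)·(-1) = 1.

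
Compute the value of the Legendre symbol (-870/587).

-1

Reduce the numerator: -870 ≡ 304 (mod 587), so (-870/587) = (304/587).
Factor out 2: 304 = 2^4·19. Since 587 ≡ 3 (mod 8), (2/587) = -1, and (2/587)^4 = +1. Now have (19/587).
Both 19 ≡ 3 and 587 ≡ 3 (mod 4), so reciprocity gives (19/587) = -(587/19). Reduce: 587 ≡ 17 (mod 19). Now have -(17/19).
17 ≡ 1 (mod 4), so quadratic reciprocity gives (17/19) = (19/17). Reduce: 19 ≡ 2 (mod 17). Now have -(2/17).
Factor out 2: 2 = 2. Since 17 ≡ 1 (mod 8), (2/17) = +1. Now have -(1/17).
(1/17) = 1. Collecting the sign factors: -1.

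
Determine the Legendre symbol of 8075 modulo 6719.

1

(8075 / 6719)
  = (1356 / 6719)    [8075 ≡ 1356 mod 6719]
  = (339 / 6719)    [6719 ≡ 7 mod 8 ⇒ (2 / 6719)^2 = +1]
  = -(6719 / 339)    [QR: both ≡ 3 mod 4, sign flips]
  = -(278 / 339)    [6719 ≡ 278 mod 339]
  = (139 / 339)    [339 ≡ 3 mod 8 ⇒ (2 / 339) = -1]
  = -(339 / 139)    [QR: both ≡ 3 mod 4, sign flips]
  = -(61 / 139)    [339 ≡ 61 mod 139]
  = -(139 / 61)    [QR: 61 ≡ 1 mod 4, sign kept]
  = -(17 / 61)    [139 ≡ 17 mod 61]
  = -(61 / 17)    [QR: 17 ≡ 1 mod 4, sign kept]
  = -(10 / 17)    [61 ≡ 10 mod 17]
  = -(5 / 17)    [17 ≡ 1 mod 8 ⇒ (2 / 17) = +1]
  = -(17 / 5)    [QR: 5 ≡ 1 mod 4, sign kept]
  = -(2 / 5)    [17 ≡ 2 mod 5]
  = (1 / 5)    [5 ≡ 5 mod 8 ⇒ (2 / 5) = -1]
  = 1    [(1 / 5) = 1]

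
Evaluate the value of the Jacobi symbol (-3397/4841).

1

(-3397/4841)
  = (3397/4841)    [4841 ≡ 1 mod 4 ⇒ (-1/4841) = +1]
  = (4841/3397)    [QR: 3397 ≡ 1 mod 4, sign kept]
  = (1444/3397)    [4841 ≡ 1444 mod 3397]
  = (361/3397)    [3397 ≡ 5 mod 8 ⇒ (2/3397)^2 = +1]
  = (3397/361)    [QR: 361 ≡ 1 mod 4, sign kept]
  = (148/361)    [3397 ≡ 148 mod 361]
  = (37/361)    [361 ≡ 1 mod 8 ⇒ (2/361)^2 = +1]
  = (361/37)    [QR: 37 ≡ 1 mod 4, sign kept]
  = (28/37)    [361 ≡ 28 mod 37]
  = (7/37)    [37 ≡ 5 mod 8 ⇒ (2/37)^2 = +1]
  = (37/7)    [QR: 37 ≡ 1 mod 4, sign kept]
  = (2/7)    [37 ≡ 2 mod 7]
  = (1/7)    [7 ≡ 7 mod 8 ⇒ (2/7) = +1]
  = 1    [(1/7) = 1]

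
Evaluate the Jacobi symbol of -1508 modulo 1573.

0

Pull out -1: (-1508/1573) = (-1/1573)·(1508/1573). Since 1573 ≡ 1 (mod 4), (-1/1573) = +1. Now have (1508/1573).
Factor out 2: 1508 = 2^2·377. Since 1573 ≡ 5 (mod 8), (2/1573) = -1, and (2/1573)^2 = +1. Now have (377/1573).
377 ≡ 1 (mod 4), so quadratic reciprocity gives (377/1573) = (1573/377). Reduce: 1573 ≡ 65 (mod 377). Now have (65/377).
65 ≡ 1 (mod 4), so quadratic reciprocity gives (65/377) = (377/65). Reduce: 377 ≡ 52 (mod 65). Now have (52/65).
Factor out 2: 52 = 2^2·13. Since 65 ≡ 1 (mod 8), (2/65) = +1, and (2/65)^2 = +1. Now have (13/65).
13 ≡ 1 (mod 4), so quadratic reciprocity gives (13/65) = (65/13). Reduce: 65 ≡ 0 (mod 13). Now have (0/13).
The numerator is now 0 with denominator 13 > 1: the symbol is 0.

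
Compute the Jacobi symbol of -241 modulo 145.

Pull out -1: (-241|145) = (-1|145)·(241|145). Since 145 ≡ 1 (mod 4), (-1|145) = +1. Now have (241|145).
Reduce the numerator: 241 ≡ 96 (mod 145), so (241|145) = (96|145).
Factor out 2: 96 = 2^5·3. Since 145 ≡ 1 (mod 8), (2|145) = +1, and (2|145)^5 = +1. Now have (3|145).
145 ≡ 1 (mod 4), so quadratic reciprocity gives (3|145) = (145|3). Reduce: 145 ≡ 1 (mod 3). Now have (1|3).
(1|3) = 1. Collecting the sign factors: 1.

1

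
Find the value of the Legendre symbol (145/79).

(145/79)
  = (66/79)    [145 ≡ 66 mod 79]
  = (33/79)    [79 ≡ 7 mod 8 ⇒ (2/79) = +1]
  = (79/33)    [QR: 33 ≡ 1 mod 4, sign kept]
  = (13/33)    [79 ≡ 13 mod 33]
  = (33/13)    [QR: 13 ≡ 1 mod 4, sign kept]
  = (7/13)    [33 ≡ 7 mod 13]
  = (13/7)    [QR: 13 ≡ 1 mod 4, sign kept]
  = (6/7)    [13 ≡ 6 mod 7]
  = (3/7)    [7 ≡ 7 mod 8 ⇒ (2/7) = +1]
  = -(7/3)    [QR: both ≡ 3 mod 4, sign flips]
  = -(1/3)    [7 ≡ 1 mod 3]
  = -1    [(1/3) = 1]

-1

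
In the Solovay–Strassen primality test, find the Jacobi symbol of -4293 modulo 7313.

Pull out -1: (-4293/7313) = (-1/7313)·(4293/7313). Since 7313 ≡ 1 (mod 4), (-1/7313) = +1. Now have (4293/7313).
4293 ≡ 1 (mod 4), so quadratic reciprocity gives (4293/7313) = (7313/4293). Reduce: 7313 ≡ 3020 (mod 4293). Now have (3020/4293).
Factor out 2: 3020 = 2^2·755. Since 4293 ≡ 5 (mod 8), (2/4293) = -1, and (2/4293)^2 = +1. Now have (755/4293).
4293 ≡ 1 (mod 4), so quadratic reciprocity gives (755/4293) = (4293/755). Reduce: 4293 ≡ 518 (mod 755). Now have (518/755).
Factor out 2: 518 = 2·259. Since 755 ≡ 3 (mod 8), (2/755) = -1. Now have -(259/755).
Both 259 ≡ 3 and 755 ≡ 3 (mod 4), so reciprocity gives (259/755) = -(755/259). Reduce: 755 ≡ 237 (mod 259). Now have (237/259).
237 ≡ 1 (mod 4), so quadratic reciprocity gives (237/259) = (259/237). Reduce: 259 ≡ 22 (mod 237). Now have (22/237).
Factor out 2: 22 = 2·11. Since 237 ≡ 5 (mod 8), (2/237) = -1. Now have -(11/237).
237 ≡ 1 (mod 4), so quadratic reciprocity gives (11/237) = (237/11). Reduce: 237 ≡ 6 (mod 11). Now have -(6/11).
Factor out 2: 6 = 2·3. Since 11 ≡ 3 (mod 8), (2/11) = -1. Now have (3/11).
Both 3 ≡ 3 and 11 ≡ 3 (mod 4), so reciprocity gives (3/11) = -(11/3). Reduce: 11 ≡ 2 (mod 3). Now have -(2/3).
Factor out 2: 2 = 2. Since 3 ≡ 3 (mod 8), (2/3) = -1. Now have (1/3).
(1/3) = 1. Collecting the sign factors: 1.

1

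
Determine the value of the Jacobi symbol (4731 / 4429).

-1

Reduce the numerator: 4731 ≡ 302 (mod 4429), so (4731 / 4429) = (302 / 4429).
Factor out 2: 302 = 2·151. Since 4429 ≡ 5 (mod 8), (2 / 4429) = -1. Now have -(151 / 4429).
4429 ≡ 1 (mod 4), so quadratic reciprocity gives (151 / 4429) = (4429 / 151). Reduce: 4429 ≡ 50 (mod 151). Now have -(50 / 151).
Factor out 2: 50 = 2·25. Since 151 ≡ 7 (mod 8), (2 / 151) = +1. Now have -(25 / 151).
25 ≡ 1 (mod 4), so quadratic reciprocity gives (25 / 151) = (151 / 25). Reduce: 151 ≡ 1 (mod 25). Now have -(1 / 25).
(1 / 25) = 1. Collecting the sign factors: -1.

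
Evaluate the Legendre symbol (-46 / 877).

Reduce the numerator: -46 ≡ 831 (mod 877), so (-46 / 877) = (831 / 877).
877 ≡ 1 (mod 4), so quadratic reciprocity gives (831 / 877) = (877 / 831). Reduce: 877 ≡ 46 (mod 831). Now have (46 / 831).
Factor out 2: 46 = 2·23. Since 831 ≡ 7 (mod 8), (2 / 831) = +1. Now have (23 / 831).
Both 23 ≡ 3 and 831 ≡ 3 (mod 4), so reciprocity gives (23 / 831) = -(831 / 23). Reduce: 831 ≡ 3 (mod 23). Now have -(3 / 23).
Both 3 ≡ 3 and 23 ≡ 3 (mod 4), so reciprocity gives (3 / 23) = -(23 / 3). Reduce: 23 ≡ 2 (mod 3). Now have (2 / 3).
Factor out 2: 2 = 2. Since 3 ≡ 3 (mod 8), (2 / 3) = -1. Now have -(1 / 3).
(1 / 3) = 1. Collecting the sign factors: -1.

-1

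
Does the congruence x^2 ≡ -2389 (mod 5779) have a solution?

yes

Pull out -1: (-2389/5779) = (-1/5779)·(2389/5779). Since 5779 ≡ 3 (mod 4), (-1/5779) = -1. Now have -(2389/5779).
2389 ≡ 1 (mod 4), so quadratic reciprocity gives (2389/5779) = (5779/2389). Reduce: 5779 ≡ 1001 (mod 2389). Now have -(1001/2389).
1001 ≡ 1 (mod 4), so quadratic reciprocity gives (1001/2389) = (2389/1001). Reduce: 2389 ≡ 387 (mod 1001). Now have -(387/1001).
1001 ≡ 1 (mod 4), so quadratic reciprocity gives (387/1001) = (1001/387). Reduce: 1001 ≡ 227 (mod 387). Now have -(227/387).
Both 227 ≡ 3 and 387 ≡ 3 (mod 4), so reciprocity gives (227/387) = -(387/227). Reduce: 387 ≡ 160 (mod 227). Now have (160/227).
Factor out 2: 160 = 2^5·5. Since 227 ≡ 3 (mod 8), (2/227) = -1, and (2/227)^5 = -1. Now have -(5/227).
5 ≡ 1 (mod 4), so quadratic reciprocity gives (5/227) = (227/5). Reduce: 227 ≡ 2 (mod 5). Now have -(2/5).
Factor out 2: 2 = 2. Since 5 ≡ 5 (mod 8), (2/5) = -1. Now have (1/5).
(1/5) = 1. Collecting the sign factors: 1.
The Legendre symbol is 1, so x^2 ≡ -2389 (mod 5779) has solution.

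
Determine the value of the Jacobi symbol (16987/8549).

1

Reduce the numerator: 16987 ≡ 8438 (mod 8549), so (16987/8549) = (8438/8549).
Factor out 2: 8438 = 2·4219. Since 8549 ≡ 5 (mod 8), (2/8549) = -1. Now have -(4219/8549).
8549 ≡ 1 (mod 4), so quadratic reciprocity gives (4219/8549) = (8549/4219). Reduce: 8549 ≡ 111 (mod 4219). Now have -(111/4219).
Both 111 ≡ 3 and 4219 ≡ 3 (mod 4), so reciprocity gives (111/4219) = -(4219/111). Reduce: 4219 ≡ 1 (mod 111). Now have (1/111).
(1/111) = 1. Collecting the sign factors: 1.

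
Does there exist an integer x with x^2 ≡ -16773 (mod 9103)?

Reduce the numerator: -16773 ≡ 1433 (mod 9103), so (-16773/9103) = (1433/9103).
1433 ≡ 1 (mod 4), so quadratic reciprocity gives (1433/9103) = (9103/1433). Reduce: 9103 ≡ 505 (mod 1433). Now have (505/1433).
505 ≡ 1 (mod 4), so quadratic reciprocity gives (505/1433) = (1433/505). Reduce: 1433 ≡ 423 (mod 505). Now have (423/505).
505 ≡ 1 (mod 4), so quadratic reciprocity gives (423/505) = (505/423). Reduce: 505 ≡ 82 (mod 423). Now have (82/423).
Factor out 2: 82 = 2·41. Since 423 ≡ 7 (mod 8), (2/423) = +1. Now have (41/423).
41 ≡ 1 (mod 4), so quadratic reciprocity gives (41/423) = (423/41). Reduce: 423 ≡ 13 (mod 41). Now have (13/41).
13 ≡ 1 (mod 4), so quadratic reciprocity gives (13/41) = (41/13). Reduce: 41 ≡ 2 (mod 13). Now have (2/13).
Factor out 2: 2 = 2. Since 13 ≡ 5 (mod 8), (2/13) = -1. Now have -(1/13).
(1/13) = 1. Collecting the sign factors: -1.
The Legendre symbol is -1, so x^2 ≡ -16773 (mod 9103) has no solution.

no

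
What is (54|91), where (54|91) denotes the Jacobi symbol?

Factor out 2: 54 = 2·27. Since 91 ≡ 3 (mod 8), (2|91) = -1. Now have -(27|91).
Both 27 ≡ 3 and 91 ≡ 3 (mod 4), so reciprocity gives (27|91) = -(91|27). Reduce: 91 ≡ 10 (mod 27). Now have (10|27).
Factor out 2: 10 = 2·5. Since 27 ≡ 3 (mod 8), (2|27) = -1. Now have -(5|27).
5 ≡ 1 (mod 4), so quadratic reciprocity gives (5|27) = (27|5). Reduce: 27 ≡ 2 (mod 5). Now have -(2|5).
Factor out 2: 2 = 2. Since 5 ≡ 5 (mod 8), (2|5) = -1. Now have (1|5).
(1|5) = 1. Collecting the sign factors: 1.

1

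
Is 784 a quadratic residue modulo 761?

yes

Reduce the numerator: 784 ≡ 23 (mod 761), so (784|761) = (23|761).
761 ≡ 1 (mod 4), so quadratic reciprocity gives (23|761) = (761|23). Reduce: 761 ≡ 2 (mod 23). Now have (2|23).
Factor out 2: 2 = 2. Since 23 ≡ 7 (mod 8), (2|23) = +1. Now have (1|23).
(1|23) = 1. Collecting the sign factors: 1.
The Legendre symbol is 1, so x^2 ≡ 784 (mod 761) has solution.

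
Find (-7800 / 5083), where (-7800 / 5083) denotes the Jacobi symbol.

Pull out -1: (-7800 / 5083) = (-1 / 5083)·(7800 / 5083). Since 5083 ≡ 3 (mod 4), (-1 / 5083) = -1. Now have -(7800 / 5083).
Reduce the numerator: 7800 ≡ 2717 (mod 5083), so (7800 / 5083) = (2717 / 5083).
2717 ≡ 1 (mod 4), so quadratic reciprocity gives (2717 / 5083) = (5083 / 2717). Reduce: 5083 ≡ 2366 (mod 2717). Now have -(2366 / 2717).
Factor out 2: 2366 = 2·1183. Since 2717 ≡ 5 (mod 8), (2 / 2717) = -1. Now have (1183 / 2717).
2717 ≡ 1 (mod 4), so quadratic reciprocity gives (1183 / 2717) = (2717 / 1183). Reduce: 2717 ≡ 351 (mod 1183). Now have (351 / 1183).
Both 351 ≡ 3 and 1183 ≡ 3 (mod 4), so reciprocity gives (351 / 1183) = -(1183 / 351). Reduce: 1183 ≡ 130 (mod 351). Now have -(130 / 351).
Factor out 2: 130 = 2·65. Since 351 ≡ 7 (mod 8), (2 / 351) = +1. Now have -(65 / 351).
65 ≡ 1 (mod 4), so quadratic reciprocity gives (65 / 351) = (351 / 65). Reduce: 351 ≡ 26 (mod 65). Now have -(26 / 65).
Factor out 2: 26 = 2·13. Since 65 ≡ 1 (mod 8), (2 / 65) = +1. Now have -(13 / 65).
13 ≡ 1 (mod 4), so quadratic reciprocity gives (13 / 65) = (65 / 13). Reduce: 65 ≡ 0 (mod 13). Now have -(0 / 13).
The numerator is now 0 with denominator 13 > 1: the symbol is 0.

0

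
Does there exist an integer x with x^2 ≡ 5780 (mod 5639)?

(5780/5639)
  = (141/5639)    [5780 ≡ 141 mod 5639]
  = (5639/141)    [QR: 141 ≡ 1 mod 4, sign kept]
  = (140/141)    [5639 ≡ 140 mod 141]
  = (35/141)    [141 ≡ 5 mod 8 ⇒ (2/141)^2 = +1]
  = (141/35)    [QR: 141 ≡ 1 mod 4, sign kept]
  = (1/35)    [141 ≡ 1 mod 35]
  = 1    [(1/35) = 1]
The Legendre symbol is 1, so x^2 ≡ 5780 (mod 5639) has solution.

yes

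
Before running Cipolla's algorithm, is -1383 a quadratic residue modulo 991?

no

(-1383/991)
  = -(1383/991)    [991 ≡ 3 mod 4 ⇒ (-1/991) = -1]
  = -(392/991)    [1383 ≡ 392 mod 991]
  = -(49/991)    [991 ≡ 7 mod 8 ⇒ (2/991)^3 = +1]
  = -(991/49)    [QR: 49 ≡ 1 mod 4, sign kept]
  = -(11/49)    [991 ≡ 11 mod 49]
  = -(49/11)    [QR: 49 ≡ 1 mod 4, sign kept]
  = -(5/11)    [49 ≡ 5 mod 11]
  = -(11/5)    [QR: 5 ≡ 1 mod 4, sign kept]
  = -(1/5)    [11 ≡ 1 mod 5]
  = -1    [(1/5) = 1]
The Legendre symbol is -1, so x^2 ≡ -1383 (mod 991) has no solution.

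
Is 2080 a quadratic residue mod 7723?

yes

Factor out 2: 2080 = 2^5·65. Since 7723 ≡ 3 (mod 8), (2/7723) = -1, and (2/7723)^5 = -1. Now have -(65/7723).
65 ≡ 1 (mod 4), so quadratic reciprocity gives (65/7723) = (7723/65). Reduce: 7723 ≡ 53 (mod 65). Now have -(53/65).
53 ≡ 1 (mod 4), so quadratic reciprocity gives (53/65) = (65/53). Reduce: 65 ≡ 12 (mod 53). Now have -(12/53).
Factor out 2: 12 = 2^2·3. Since 53 ≡ 5 (mod 8), (2/53) = -1, and (2/53)^2 = +1. Now have -(3/53).
53 ≡ 1 (mod 4), so quadratic reciprocity gives (3/53) = (53/3). Reduce: 53 ≡ 2 (mod 3). Now have -(2/3).
Factor out 2: 2 = 2. Since 3 ≡ 3 (mod 8), (2/3) = -1. Now have (1/3).
(1/3) = 1. Collecting the sign factors: 1.
(2080/7723) = 1, and 7723 is prime, so 2080 is a quadratic residue mod 7723.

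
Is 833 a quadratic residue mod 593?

yes

Reduce the numerator: 833 ≡ 240 (mod 593), so (833|593) = (240|593).
Factor out 2: 240 = 2^4·15. Since 593 ≡ 1 (mod 8), (2|593) = +1, and (2|593)^4 = +1. Now have (15|593).
593 ≡ 1 (mod 4), so quadratic reciprocity gives (15|593) = (593|15). Reduce: 593 ≡ 8 (mod 15). Now have (8|15).
Factor out 2: 8 = 2^3. Since 15 ≡ 7 (mod 8), (2|15) = +1, and (2|15)^3 = +1. Now have (1|15).
(1|15) = 1. Collecting the sign factors: 1.
(833|593) = 1, and 593 is prime, so 833 is a quadratic residue mod 593.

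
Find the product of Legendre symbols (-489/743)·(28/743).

-1

By multiplicativity, (-489·28/743) = (-489/743)·(28/743).
First factor (-489/743):
(-489/743)
  = (254/743)    [-489 ≡ 254 mod 743]
  = (127/743)    [743 ≡ 7 mod 8 ⇒ (2/743) = +1]
  = -(743/127)    [QR: both ≡ 3 mod 4, sign flips]
  = -(108/127)    [743 ≡ 108 mod 127]
  = -(27/127)    [127 ≡ 7 mod 8 ⇒ (2/127)^2 = +1]
  = (127/27)    [QR: both ≡ 3 mod 4, sign flips]
  = (19/27)    [127 ≡ 19 mod 27]
  = -(27/19)    [QR: both ≡ 3 mod 4, sign flips]
  = -(8/19)    [27 ≡ 8 mod 19]
  = (1/19)    [19 ≡ 3 mod 8 ⇒ (2/19)^3 = -1]
  = 1    [(1/19) = 1]
Second factor (28/743):
(28/743)
  = (7/743)    [743 ≡ 7 mod 8 ⇒ (2/743)^2 = +1]
  = -(743/7)    [QR: both ≡ 3 mod 4, sign flips]
  = -(1/7)    [743 ≡ 1 mod 7]
  = -1    [(1/7) = 1]
Product: (1)·(-1) = -1.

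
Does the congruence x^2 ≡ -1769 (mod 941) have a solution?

Reduce the numerator: -1769 ≡ 113 (mod 941), so (-1769|941) = (113|941).
113 ≡ 1 (mod 4), so quadratic reciprocity gives (113|941) = (941|113). Reduce: 941 ≡ 37 (mod 113). Now have (37|113).
37 ≡ 1 (mod 4), so quadratic reciprocity gives (37|113) = (113|37). Reduce: 113 ≡ 2 (mod 37). Now have (2|37).
Factor out 2: 2 = 2. Since 37 ≡ 5 (mod 8), (2|37) = -1. Now have -(1|37).
(1|37) = 1. Collecting the sign factors: -1.
The Legendre symbol is -1, so x^2 ≡ -1769 (mod 941) has no solution.

no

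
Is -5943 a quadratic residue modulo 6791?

(-5943/6791)
  = (848/6791)    [-5943 ≡ 848 mod 6791]
  = (53/6791)    [6791 ≡ 7 mod 8 ⇒ (2/6791)^4 = +1]
  = (6791/53)    [QR: 53 ≡ 1 mod 4, sign kept]
  = (7/53)    [6791 ≡ 7 mod 53]
  = (53/7)    [QR: 53 ≡ 1 mod 4, sign kept]
  = (4/7)    [53 ≡ 4 mod 7]
  = (1/7)    [7 ≡ 7 mod 8 ⇒ (2/7)^2 = +1]
  = 1    [(1/7) = 1]
The Legendre symbol is 1, so x^2 ≡ -5943 (mod 6791) has solution.

yes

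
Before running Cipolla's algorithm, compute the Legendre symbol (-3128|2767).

Pull out -1: (-3128|2767) = (-1|2767)·(3128|2767). Since 2767 ≡ 3 (mod 4), (-1|2767) = -1. Now have -(3128|2767).
Reduce the numerator: 3128 ≡ 361 (mod 2767), so (3128|2767) = (361|2767).
361 ≡ 1 (mod 4), so quadratic reciprocity gives (361|2767) = (2767|361). Reduce: 2767 ≡ 240 (mod 361). Now have -(240|361).
Factor out 2: 240 = 2^4·15. Since 361 ≡ 1 (mod 8), (2|361) = +1, and (2|361)^4 = +1. Now have -(15|361).
361 ≡ 1 (mod 4), so quadratic reciprocity gives (15|361) = (361|15). Reduce: 361 ≡ 1 (mod 15). Now have -(1|15).
(1|15) = 1. Collecting the sign factors: -1.

-1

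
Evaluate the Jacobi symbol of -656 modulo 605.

1

Reduce the numerator: -656 ≡ 554 (mod 605), so (-656 / 605) = (554 / 605).
Factor out 2: 554 = 2·277. Since 605 ≡ 5 (mod 8), (2 / 605) = -1. Now have -(277 / 605).
277 ≡ 1 (mod 4), so quadratic reciprocity gives (277 / 605) = (605 / 277). Reduce: 605 ≡ 51 (mod 277). Now have -(51 / 277).
277 ≡ 1 (mod 4), so quadratic reciprocity gives (51 / 277) = (277 / 51). Reduce: 277 ≡ 22 (mod 51). Now have -(22 / 51).
Factor out 2: 22 = 2·11. Since 51 ≡ 3 (mod 8), (2 / 51) = -1. Now have (11 / 51).
Both 11 ≡ 3 and 51 ≡ 3 (mod 4), so reciprocity gives (11 / 51) = -(51 / 11). Reduce: 51 ≡ 7 (mod 11). Now have -(7 / 11).
Both 7 ≡ 3 and 11 ≡ 3 (mod 4), so reciprocity gives (7 / 11) = -(11 / 7). Reduce: 11 ≡ 4 (mod 7). Now have (4 / 7).
Factor out 2: 4 = 2^2. Since 7 ≡ 7 (mod 8), (2 / 7) = +1, and (2 / 7)^2 = +1. Now have (1 / 7).
(1 / 7) = 1. Collecting the sign factors: 1.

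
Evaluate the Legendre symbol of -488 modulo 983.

Pull out -1: (-488/983) = (-1/983)·(488/983). Since 983 ≡ 3 (mod 4), (-1/983) = -1. Now have -(488/983).
Factor out 2: 488 = 2^3·61. Since 983 ≡ 7 (mod 8), (2/983) = +1, and (2/983)^3 = +1. Now have -(61/983).
61 ≡ 1 (mod 4), so quadratic reciprocity gives (61/983) = (983/61). Reduce: 983 ≡ 7 (mod 61). Now have -(7/61).
61 ≡ 1 (mod 4), so quadratic reciprocity gives (7/61) = (61/7). Reduce: 61 ≡ 5 (mod 7). Now have -(5/7).
5 ≡ 1 (mod 4), so quadratic reciprocity gives (5/7) = (7/5). Reduce: 7 ≡ 2 (mod 5). Now have -(2/5).
Factor out 2: 2 = 2. Since 5 ≡ 5 (mod 8), (2/5) = -1. Now have (1/5).
(1/5) = 1. Collecting the sign factors: 1.

1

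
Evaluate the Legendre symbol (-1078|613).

1

(-1078|613)
  = (1078|613)    [613 ≡ 1 mod 4 ⇒ (-1|613) = +1]
  = (465|613)    [1078 ≡ 465 mod 613]
  = (613|465)    [QR: 465 ≡ 1 mod 4, sign kept]
  = (148|465)    [613 ≡ 148 mod 465]
  = (37|465)    [465 ≡ 1 mod 8 ⇒ (2|465)^2 = +1]
  = (465|37)    [QR: 37 ≡ 1 mod 4, sign kept]
  = (21|37)    [465 ≡ 21 mod 37]
  = (37|21)    [QR: 21 ≡ 1 mod 4, sign kept]
  = (16|21)    [37 ≡ 16 mod 21]
  = (1|21)    [21 ≡ 5 mod 8 ⇒ (2|21)^4 = +1]
  = 1    [(1|21) = 1]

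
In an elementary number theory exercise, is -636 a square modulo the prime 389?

(-636/389)
  = (636/389)    [389 ≡ 1 mod 4 ⇒ (-1/389) = +1]
  = (247/389)    [636 ≡ 247 mod 389]
  = (389/247)    [QR: 389 ≡ 1 mod 4, sign kept]
  = (142/247)    [389 ≡ 142 mod 247]
  = (71/247)    [247 ≡ 7 mod 8 ⇒ (2/247) = +1]
  = -(247/71)    [QR: both ≡ 3 mod 4, sign flips]
  = -(34/71)    [247 ≡ 34 mod 71]
  = -(17/71)    [71 ≡ 7 mod 8 ⇒ (2/71) = +1]
  = -(71/17)    [QR: 17 ≡ 1 mod 4, sign kept]
  = -(3/17)    [71 ≡ 3 mod 17]
  = -(17/3)    [QR: 17 ≡ 1 mod 4, sign kept]
  = -(2/3)    [17 ≡ 2 mod 3]
  = (1/3)    [3 ≡ 3 mod 8 ⇒ (2/3) = -1]
  = 1    [(1/3) = 1]
(-636/389) = 1, and 389 is prime, so -636 is a quadratic residue mod 389.

yes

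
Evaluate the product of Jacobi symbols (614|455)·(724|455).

1

By multiplicativity, (614·724|455) = (614|455)·(724|455).
First factor (614|455):
Reduce the numerator: 614 ≡ 159 (mod 455), so (614|455) = (159|455).
Both 159 ≡ 3 and 455 ≡ 3 (mod 4), so reciprocity gives (159|455) = -(455|159). Reduce: 455 ≡ 137 (mod 159). Now have -(137|159).
137 ≡ 1 (mod 4), so quadratic reciprocity gives (137|159) = (159|137). Reduce: 159 ≡ 22 (mod 137). Now have -(22|137).
Factor out 2: 22 = 2·11. Since 137 ≡ 1 (mod 8), (2|137) = +1. Now have -(11|137).
137 ≡ 1 (mod 4), so quadratic reciprocity gives (11|137) = (137|11). Reduce: 137 ≡ 5 (mod 11). Now have -(5|11).
5 ≡ 1 (mod 4), so quadratic reciprocity gives (5|11) = (11|5). Reduce: 11 ≡ 1 (mod 5). Now have -(1|5).
(1|5) = 1. Collecting the sign factors: -1.
Second factor (724|455):
Reduce the numerator: 724 ≡ 269 (mod 455), so (724|455) = (269|455).
269 ≡ 1 (mod 4), so quadratic reciprocity gives (269|455) = (455|269). Reduce: 455 ≡ 186 (mod 269). Now have (186|269).
Factor out 2: 186 = 2·93. Since 269 ≡ 5 (mod 8), (2|269) = -1. Now have -(93|269).
93 ≡ 1 (mod 4), so quadratic reciprocity gives (93|269) = (269|93). Reduce: 269 ≡ 83 (mod 93). Now have -(83|93).
93 ≡ 1 (mod 4), so quadratic reciprocity gives (83|93) = (93|83). Reduce: 93 ≡ 10 (mod 83). Now have -(10|83).
Factor out 2: 10 = 2·5. Since 83 ≡ 3 (mod 8), (2|83) = -1. Now have (5|83).
5 ≡ 1 (mod 4), so quadratic reciprocity gives (5|83) = (83|5). Reduce: 83 ≡ 3 (mod 5). Now have (3|5).
5 ≡ 1 (mod 4), so quadratic reciprocity gives (3|5) = (5|3). Reduce: 5 ≡ 2 (mod 3). Now have (2|3).
Factor out 2: 2 = 2. Since 3 ≡ 3 (mod 8), (2|3) = -1. Now have -(1|3).
(1|3) = 1. Collecting the sign factors: -1.
Product: (-1)·(-1) = 1.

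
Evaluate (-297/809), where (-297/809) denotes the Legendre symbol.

1

Pull out -1: (-297/809) = (-1/809)·(297/809). Since 809 ≡ 1 (mod 4), (-1/809) = +1. Now have (297/809).
297 ≡ 1 (mod 4), so quadratic reciprocity gives (297/809) = (809/297). Reduce: 809 ≡ 215 (mod 297). Now have (215/297).
297 ≡ 1 (mod 4), so quadratic reciprocity gives (215/297) = (297/215). Reduce: 297 ≡ 82 (mod 215). Now have (82/215).
Factor out 2: 82 = 2·41. Since 215 ≡ 7 (mod 8), (2/215) = +1. Now have (41/215).
41 ≡ 1 (mod 4), so quadratic reciprocity gives (41/215) = (215/41). Reduce: 215 ≡ 10 (mod 41). Now have (10/41).
Factor out 2: 10 = 2·5. Since 41 ≡ 1 (mod 8), (2/41) = +1. Now have (5/41).
5 ≡ 1 (mod 4), so quadratic reciprocity gives (5/41) = (41/5). Reduce: 41 ≡ 1 (mod 5). Now have (1/5).
(1/5) = 1. Collecting the sign factors: 1.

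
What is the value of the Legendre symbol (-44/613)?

-1

Reduce the numerator: -44 ≡ 569 (mod 613), so (-44/613) = (569/613).
569 ≡ 1 (mod 4), so quadratic reciprocity gives (569/613) = (613/569). Reduce: 613 ≡ 44 (mod 569). Now have (44/569).
Factor out 2: 44 = 2^2·11. Since 569 ≡ 1 (mod 8), (2/569) = +1, and (2/569)^2 = +1. Now have (11/569).
569 ≡ 1 (mod 4), so quadratic reciprocity gives (11/569) = (569/11). Reduce: 569 ≡ 8 (mod 11). Now have (8/11).
Factor out 2: 8 = 2^3. Since 11 ≡ 3 (mod 8), (2/11) = -1, and (2/11)^3 = -1. Now have -(1/11).
(1/11) = 1. Collecting the sign factors: -1.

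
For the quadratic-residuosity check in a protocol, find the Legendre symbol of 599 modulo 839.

-1

(599 / 839)
  = -(839 / 599)    [QR: both ≡ 3 mod 4, sign flips]
  = -(240 / 599)    [839 ≡ 240 mod 599]
  = -(15 / 599)    [599 ≡ 7 mod 8 ⇒ (2 / 599)^4 = +1]
  = (599 / 15)    [QR: both ≡ 3 mod 4, sign flips]
  = (14 / 15)    [599 ≡ 14 mod 15]
  = (7 / 15)    [15 ≡ 7 mod 8 ⇒ (2 / 15) = +1]
  = -(15 / 7)    [QR: both ≡ 3 mod 4, sign flips]
  = -(1 / 7)    [15 ≡ 1 mod 7]
  = -1    [(1 / 7) = 1]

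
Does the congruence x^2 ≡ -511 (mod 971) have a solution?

(-511/971)
  = (460/971)    [-511 ≡ 460 mod 971]
  = (115/971)    [971 ≡ 3 mod 8 ⇒ (2/971)^2 = +1]
  = -(971/115)    [QR: both ≡ 3 mod 4, sign flips]
  = -(51/115)    [971 ≡ 51 mod 115]
  = (115/51)    [QR: both ≡ 3 mod 4, sign flips]
  = (13/51)    [115 ≡ 13 mod 51]
  = (51/13)    [QR: 13 ≡ 1 mod 4, sign kept]
  = (12/13)    [51 ≡ 12 mod 13]
  = (3/13)    [13 ≡ 5 mod 8 ⇒ (2/13)^2 = +1]
  = (13/3)    [QR: 13 ≡ 1 mod 4, sign kept]
  = (1/3)    [13 ≡ 1 mod 3]
  = 1    [(1/3) = 1]
(-511/971) = 1, and 971 is prime, so -511 is a quadratic residue mod 971.

yes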